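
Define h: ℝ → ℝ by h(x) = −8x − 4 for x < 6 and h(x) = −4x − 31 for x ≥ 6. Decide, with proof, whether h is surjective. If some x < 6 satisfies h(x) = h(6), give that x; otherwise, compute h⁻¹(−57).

Both pieces are strictly decreasing (slopes −8 and −4), so each is injective on its own interval.
The left piece maps (−∞, 6) onto (−52, ∞); the right piece maps [6, ∞) onto (−∞, −55].
The union (−52, ∞) ∪ (−∞, −55] omits the interval between −52 and −55; in particular −52 has no preimage. So h is not surjective.
Because the two images are disjoint, no x < 6 has h(x) = h(6), so we compute h⁻¹(−57): −57 lies in (−∞, −55], so solve −4x − 31 = −57: x = (−57 + 31)/(−4) = 13/2.

13/2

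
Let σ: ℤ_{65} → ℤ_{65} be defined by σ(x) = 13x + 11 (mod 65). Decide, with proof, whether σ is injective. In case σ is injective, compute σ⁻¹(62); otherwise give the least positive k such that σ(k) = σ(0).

Recall: σ is injective when σ(u) = σ(v) forces u = v.
We have gcd(13, 65) = 13 > 1. Taking u = 0 and v = 5: σ(0) = 11 and σ(5) = 13·5 + 11 = 76 ≡ 11 (mod 65).
So σ(0) = σ(5) while 0 ≠ 5, so σ is not injective.
Since σ is not injective, we find the least positive k with σ(k) = σ(0): this means 13k ≡ 0 (mod 65), i.e. 65 ∣ 13k. Since gcd(13, 65) = 13, dividing through by 13 this holds exactly when 5 ∣ k.
The smallest positive such k is 5.

5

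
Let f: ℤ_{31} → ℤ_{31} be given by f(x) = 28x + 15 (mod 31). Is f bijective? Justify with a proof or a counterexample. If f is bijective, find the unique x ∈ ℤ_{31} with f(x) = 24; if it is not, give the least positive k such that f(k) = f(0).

28

By definition, f is injective if f(x_1) = f(x_2) implies x_1 = x_2.
Suppose f(x_1) = f(x_2) in ℤ_{31}. Then 28x_1 + 15 ≡ 28x_2 + 15 (mod 31), therefore 28(x_1 − x_2) ≡ 0 (mod 31).
Since gcd(28, 31) = 1, 28 is invertible modulo 31, hence x_1 − x_2 ≡ 0 (mod 31), i.e. x_1 = x_2.
We now compute 28⁻¹ mod 31 explicitly. Euclid's algorithm: 31 = 1·28 + 3, 28 = 9·3 + 1; back-substituting gives 1 = 10·28 − 9·31, so 28⁻¹ ≡ 10 (mod 31).
For any y ∈ ℤ_{31}, x = 10(y − 15) mod 31 satisfies f(x) = 28·10(y − 15) + 15 ≡ y (since 28·10 ≡ 1 mod 31). So every y has a preimage.
Hence f is bijective.
Since f is bijective, we compute f⁻¹(24): solve 28x + 15 ≡ 24 (mod 31), i.e. 28x ≡ 9 (mod 31).
Multiplying by 28⁻¹ = 10 gives x ≡ 10·9 = 90 = 2·31 + 28 ≡ 28 (mod 31).
Check: f(28) = 28·28 + 15 = 799 = 25·31 + 24 ≡ 24 (mod 31).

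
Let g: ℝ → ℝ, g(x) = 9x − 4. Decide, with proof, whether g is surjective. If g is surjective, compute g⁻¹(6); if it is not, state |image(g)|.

10/9

By definition, surjectivity means every element of the codomain has a preimage under g.
For any y ∈ ℝ, x = (y + 4)/9 satisfies g(x) = y.
Hence g is surjective.
Since g is surjective, we compute g⁻¹(6) = (6 + 4)/9 = 10/9.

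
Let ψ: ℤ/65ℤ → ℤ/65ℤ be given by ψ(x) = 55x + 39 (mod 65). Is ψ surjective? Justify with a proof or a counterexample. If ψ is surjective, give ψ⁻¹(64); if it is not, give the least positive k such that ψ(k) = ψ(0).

By definition, surjectivity means every element of the codomain has a preimage under ψ.
Since gcd(55, 65) = 5, we have 55x ≡ 0 (mod 5) for all x, so ψ(x) ≡ 4 (mod 5).
But 0 ≢ 4 (mod 5), so 0 ∈ ℤ/65ℤ has no preimage. Therefore ψ is not surjective.
Since ψ is not surjective, we find the least positive k with ψ(k) = ψ(0): this means 55k ≡ 0 (mod 65), i.e. 65 ∣ 55k. Since gcd(55, 65) = 5, dividing through by 5 this holds exactly when 13 ∣ 11k, and as gcd(11, 13) = 1, exactly when 13 ∣ k.
The smallest positive such k is 13.

13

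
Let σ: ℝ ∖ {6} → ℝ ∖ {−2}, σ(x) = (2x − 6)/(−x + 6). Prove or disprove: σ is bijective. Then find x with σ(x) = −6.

Suppose σ(x_1) = σ(x_2). Cross-multiplying: (2x_1 − 6)(−x_2 + 6) = (2x_2 − 6)(−x_1 + 6).
Expanding both sides and cancelling the symmetric terms leaves 6·(x_1 − x_2) = 0. Since 6 ≠ 0, x_1 = x_2. So σ is injective.
For any y ≠ −2, solving y(−x + 6) = 2x − 6 for x gives a well-defined x ≠ 6. So σ is surjective.
Thus σ is bijective.
Solving σ(x) = −6: cross-multiplying gives 2x − 6 = −6(−x + 6), which rearranges to −4x = −30, so x = 15/2.

15/2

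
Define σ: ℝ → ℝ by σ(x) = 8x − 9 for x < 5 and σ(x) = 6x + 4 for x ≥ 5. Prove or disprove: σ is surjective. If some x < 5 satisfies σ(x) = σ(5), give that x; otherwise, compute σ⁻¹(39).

35/6

Both pieces are strictly increasing (slopes 8 and 6), so each is injective on its own interval.
The left piece maps (−∞, 5) onto (−∞, 31); the right piece maps [5, ∞) onto [34, ∞).
The union (−∞, 31) ∪ [34, ∞) omits the interval between 31 and 34; in particular 31 has no preimage. So σ is not surjective.
Because the two images are disjoint, no x < 5 has σ(x) = σ(5), so we compute σ⁻¹(39): 39 lies in [34, ∞), so solve 6x + 4 = 39: x = (39 − 4)/6 = 35/6.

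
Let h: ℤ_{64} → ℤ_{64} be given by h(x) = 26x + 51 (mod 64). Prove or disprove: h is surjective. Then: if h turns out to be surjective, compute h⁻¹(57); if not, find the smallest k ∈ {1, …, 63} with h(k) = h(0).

32

Since gcd(26, 64) = 2, we have 26x ≡ 0 (mod 2) for all x, so h(x) ≡ 1 (mod 2).
But 0 ≢ 1 (mod 2), so 0 ∈ ℤ_{64} has no preimage. So h is not surjective.
Since h is not surjective, we find the least positive k with h(k) = h(0): this means 26k ≡ 0 (mod 64), i.e. 64 ∣ 26k. Since gcd(26, 64) = 2, dividing through by 2 this holds exactly when 32 ∣ 13k, and as gcd(13, 32) = 1, exactly when 32 ∣ k.
The smallest positive such k is 32.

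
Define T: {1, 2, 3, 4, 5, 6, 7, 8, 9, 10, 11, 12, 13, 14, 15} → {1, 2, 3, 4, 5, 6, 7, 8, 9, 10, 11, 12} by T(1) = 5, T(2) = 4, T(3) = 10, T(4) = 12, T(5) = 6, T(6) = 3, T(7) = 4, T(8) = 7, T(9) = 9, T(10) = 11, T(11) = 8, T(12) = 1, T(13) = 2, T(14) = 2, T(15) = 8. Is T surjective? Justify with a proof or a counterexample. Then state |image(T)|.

12

Every element of the codomain has a preimage: 1 = T(12), 2 = T(13), 3 = T(6), 4 = T(2), 5 = T(1), 6 = T(5), 7 = T(8), 8 = T(11), 9 = T(9), 10 = T(3), 11 = T(10), 12 = T(4).
Hence T is surjective.
The image of T is {1, 2, 3, 4, 5, 6, 7, 8, 9, 10, 11, 12}, which has 12 elements.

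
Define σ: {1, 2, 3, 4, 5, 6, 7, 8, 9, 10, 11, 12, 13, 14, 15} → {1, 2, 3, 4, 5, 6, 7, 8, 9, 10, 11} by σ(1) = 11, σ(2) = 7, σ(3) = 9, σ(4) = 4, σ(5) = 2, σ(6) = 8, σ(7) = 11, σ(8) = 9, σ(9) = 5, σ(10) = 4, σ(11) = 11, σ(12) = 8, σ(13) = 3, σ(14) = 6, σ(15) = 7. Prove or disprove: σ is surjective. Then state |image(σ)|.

No element maps to 1, so σ is not surjective.
The image of σ is {2, 3, 4, 5, 6, 7, 8, 9, 11}, which has 9 elements.

9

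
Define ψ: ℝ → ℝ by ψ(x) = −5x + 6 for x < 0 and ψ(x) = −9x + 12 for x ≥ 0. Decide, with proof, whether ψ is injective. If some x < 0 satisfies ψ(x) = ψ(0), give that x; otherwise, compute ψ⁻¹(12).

-6/5

Both pieces are strictly decreasing (slopes −5 and −9), so each is injective on its own interval.
The left piece maps (−∞, 0) onto (6, ∞); the right piece maps [0, ∞) onto (−∞, 12].
These images overlap. In particular ψ(0) = 12 (right piece), and solving −5x + 6 = 12 on the left piece gives x = −6/5 < 0.
So ψ(−6/5) = ψ(0) with −6/5 ≠ 0, and ψ is not injective. This x = −6/5 is the requested value below 0.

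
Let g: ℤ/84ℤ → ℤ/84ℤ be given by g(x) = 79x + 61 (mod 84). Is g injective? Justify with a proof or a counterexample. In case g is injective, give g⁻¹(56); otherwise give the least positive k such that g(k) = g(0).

Recall: g is injective when g(x_1) = g(x_2) forces x_1 = x_2.
If g(x_1) = g(x_2), then 79x_1 ≡ 79x_2 (mod 84). Because gcd(79, 84) = 1, we may cancel 79 to get x_1 ≡ x_2 (mod 84).
Hence g is injective.
We now compute 79⁻¹ mod 84 explicitly. Euclid's algorithm: 84 = 1·79 + 5, 79 = 15·5 + 4, 5 = 1·4 + 1; back-substituting gives 1 = 67·79 − 63·84, so 79⁻¹ ≡ 67 (mod 84).
Since g is injective, we find g⁻¹(56): we need 79x ≡ 56 − 61 ≡ 79 (mod 84). Using 79⁻¹ = 67: x ≡ 67·79 = 5293 = 63·84 + 1, so x = 1.
Check: g(1) = 79·1 + 61 = 140 = 1·84 + 56 ≡ 56 (mod 84).

1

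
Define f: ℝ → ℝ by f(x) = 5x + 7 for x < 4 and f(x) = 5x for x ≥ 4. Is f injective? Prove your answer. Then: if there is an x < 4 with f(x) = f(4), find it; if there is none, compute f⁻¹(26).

13/5

Both pieces are strictly increasing (slopes 5 and 5), so each is injective on its own interval.
The left piece maps (−∞, 4) onto (−∞, 27); the right piece maps [4, ∞) onto [20, ∞).
These images overlap. In particular f(4) = 20 (right piece), and solving 5x + 7 = 20 on the left piece gives x = 13/5 < 4.
So f(13/5) = f(4) with 13/5 ≠ 4, and f is not injective. This x = 13/5 is the requested value below 4.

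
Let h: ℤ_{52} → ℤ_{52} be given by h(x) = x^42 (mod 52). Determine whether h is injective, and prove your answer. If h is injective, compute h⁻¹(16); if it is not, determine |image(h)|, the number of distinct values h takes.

6

h(1) = 1^42 = 1.
h(3): Repeated squaring mod 52: 3^1 ≡ 3, 3^2 ≡ 3² = 9, 3^4 ≡ 9² = 81 ≡ 29, 3^8 ≡ 29² = 841 ≡ 9, 3^16 ≡ 9² = 81 ≡ 29, 3^32 ≡ 29² = 841 ≡ 9. Since 42 = 32 + 8 + 2, 3^42 ≡ 9·9·9: 9·9 = 81 ≡ 29, then 29·9 = 261 ≡ 1. So 3^42 ≡ 1 (mod 52).
So h(1) = h(3) = 1 while 1 ≠ 3, so h is not injective.
Since h is not injective, we determine |image(h)|. Computing x^42 mod 52 for each x (by repeated squaring, reducing mod 52 at every step), the values h(0), h(1), …, h(51) are: 0, 1, 12, 1, 40, 25, 12, 25, 12, 1, 40, 25, 40, 13, 40, 25, 40, 1, 12, 25, 12, 25, 40, 1, 12, 1, 0, 1, 12, 1, 40, 25, 12, 25, 12, 1, 40, 25, 40, 13, 40, 25, 40, 1, 12, 25, 12, 25, 40, 1, 12, 1.
The distinct values are {0, 1, 12, 13, 25, 40}; there are 6 of them.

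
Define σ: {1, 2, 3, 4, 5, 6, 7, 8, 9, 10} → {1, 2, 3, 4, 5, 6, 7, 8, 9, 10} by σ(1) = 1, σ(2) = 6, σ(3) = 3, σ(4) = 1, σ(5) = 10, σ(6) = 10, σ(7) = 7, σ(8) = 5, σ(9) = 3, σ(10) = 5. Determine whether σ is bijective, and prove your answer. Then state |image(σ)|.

6

σ(1) = 1 = σ(4) with 1 ≠ 4, so σ is not injective, hence not bijective.
The image of σ is {1, 3, 5, 6, 7, 10}, which has 6 elements.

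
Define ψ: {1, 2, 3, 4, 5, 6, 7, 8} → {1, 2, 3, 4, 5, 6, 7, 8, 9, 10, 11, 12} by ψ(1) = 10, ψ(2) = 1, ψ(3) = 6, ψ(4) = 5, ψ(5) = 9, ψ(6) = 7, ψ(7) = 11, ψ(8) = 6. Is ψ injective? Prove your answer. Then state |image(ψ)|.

ψ(3) = 6 = ψ(8) with 3 ≠ 8, so ψ is not injective.
The image of ψ is {1, 5, 6, 7, 9, 10, 11}, which has 7 elements.

7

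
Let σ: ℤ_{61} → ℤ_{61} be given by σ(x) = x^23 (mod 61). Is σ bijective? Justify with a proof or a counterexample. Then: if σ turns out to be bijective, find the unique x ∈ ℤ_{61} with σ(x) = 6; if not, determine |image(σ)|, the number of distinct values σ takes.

30

Since 61 is prime, the nonzero elements of ℤ_{61} form a cyclic group of order 60.
As gcd(23, 60) = 1, raising to the 23rd power is a bijection on this group: if x_1^23 ≡ x_2^23 then (x_1x_2^{−1})^23 = 1, and the only element of order dividing gcd(23, 60) = 1 is 1, so x_1 = x_2.
With σ(0) = 0 this makes σ injective on all of ℤ_{61}, hence bijective (finite equal-size domain and codomain). In particular σ is bijective.
Since σ is bijective, we find the preimage of 6. The inverse of x ↦ x^23 on (ℤ_{61})^× is x ↦ x^47, because 23·47 = 1081 = 18·60 + 1 ≡ 1 (mod 60) and x^{60} = 1 for x ≠ 0 (Fermat). So σ⁻¹(6) = 6^47 mod 61.
Repeated squaring mod 61: 6^1 ≡ 6, 6^2 ≡ 6² = 36, 6^4 ≡ 36² = 1296 ≡ 15, 6^8 ≡ 15² = 225 ≡ 42, 6^16 ≡ 42² = 1764 ≡ 56, 6^32 ≡ 56² = 3136 ≡ 25. Since 47 = 32 + 8 + 4 + 2 + 1, 6^47 ≡ 25·42·15·36·6: 25·42 = 1050 ≡ 13, then 13·15 = 195 ≡ 12, then 12·36 = 432 ≡ 5, then 5·6 = 30. So 6^47 ≡ 30 (mod 61).
Hence σ⁻¹(6) = 30.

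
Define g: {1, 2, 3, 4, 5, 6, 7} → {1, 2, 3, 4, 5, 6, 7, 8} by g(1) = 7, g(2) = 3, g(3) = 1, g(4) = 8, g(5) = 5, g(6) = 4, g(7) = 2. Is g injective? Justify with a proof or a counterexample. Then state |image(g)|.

The values g(1), …, g(7) are 7, 3, 1, 8, 5, 4, 2 — all distinct.
So g(a) = g(b) only when a = b, and g is injective.
The image of g is {1, 2, 3, 4, 5, 7, 8}, which has 7 elements.

7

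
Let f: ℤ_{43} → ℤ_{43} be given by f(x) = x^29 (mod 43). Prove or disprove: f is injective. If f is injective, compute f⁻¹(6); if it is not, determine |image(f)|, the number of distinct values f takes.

36

Since 43 is prime, the nonzero elements of ℤ_{43} form a cyclic group of order 42.
As gcd(29, 42) = 1, raising to the 29th power is a bijection on this group: if x_1^29 ≡ x_2^29 then (x_1x_2^{−1})^29 = 1, and the only element of order dividing gcd(29, 42) = 1 is 1, so x_1 = x_2.
With f(0) = 0 this makes f injective on all of ℤ_{43}, hence bijective (finite equal-size domain and codomain). In particular f is injective.
Since f is injective, we find the preimage of 6. The inverse of x ↦ x^29 on (ℤ_{43})^× is x ↦ x^29, because 29·29 = 841 = 20·42 + 1 ≡ 1 (mod 42) and x^{42} = 1 for x ≠ 0 (Fermat). So f⁻¹(6) = 6^29 mod 43.
Repeated squaring mod 43: 6^1 ≡ 6, 6^2 ≡ 6² = 36, 6^4 ≡ 36² = 1296 ≡ 6, 6^8 ≡ 6² = 36, 6^16 ≡ 36² = 1296 ≡ 6. Since 29 = 16 + 8 + 4 + 1, 6^29 ≡ 6·36·6·6: 6·36 = 216 ≡ 1, then 1·6 = 6, then 6·6 = 36. So 6^29 ≡ 36 (mod 43).
Hence f⁻¹(6) = 36.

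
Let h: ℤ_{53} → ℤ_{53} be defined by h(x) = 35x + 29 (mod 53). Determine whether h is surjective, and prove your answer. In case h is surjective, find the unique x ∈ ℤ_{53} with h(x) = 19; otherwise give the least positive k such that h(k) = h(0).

30

By definition, surjectivity means every element of the codomain has a preimage under h.
Since gcd(35, 53) = 1, 35 is invertible modulo 53. Euclid's algorithm: 53 = 1·35 + 18, 35 = 1·18 + 17, 18 = 1·17 + 1; back-substituting gives 1 = 50·35 − 33·53, so 35⁻¹ ≡ 50 (mod 53).
For any y ∈ ℤ_{53}, x = 50(y − 29) mod 53 satisfies h(x) = 35·50(y − 29) + 29 ≡ y (since 35·50 ≡ 1 mod 53). So every y has a preimage.
Thus h is surjective.
Since h is surjective, we compute h⁻¹(19): solve 35x + 29 ≡ 19 (mod 53), i.e. 35x ≡ 43 (mod 53).
Multiplying by 35⁻¹ = 50 gives x ≡ 50·43 = 2150 = 40·53 + 30 ≡ 30 (mod 53).
Check: h(30) = 35·30 + 29 = 1079 = 20·53 + 19 ≡ 19 (mod 53).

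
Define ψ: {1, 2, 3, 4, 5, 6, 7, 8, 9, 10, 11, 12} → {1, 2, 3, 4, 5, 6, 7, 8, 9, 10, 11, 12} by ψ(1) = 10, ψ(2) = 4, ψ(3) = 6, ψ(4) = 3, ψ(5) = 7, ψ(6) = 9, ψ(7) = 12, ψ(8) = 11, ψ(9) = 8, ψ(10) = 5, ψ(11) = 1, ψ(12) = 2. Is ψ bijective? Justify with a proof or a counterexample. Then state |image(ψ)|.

The values 10, 4, 6, 3, 7, 9, 12, 11, 8, 5, 1, 2 are a permutation of {1, 2, 3, 4, 5, 6, 7, 8, 9, 10, 11, 12}: each element appears exactly once.
So ψ is injective and surjective, hence bijective.
The image of ψ is {1, 2, 3, 4, 5, 6, 7, 8, 9, 10, 11, 12}, which has 12 elements.

12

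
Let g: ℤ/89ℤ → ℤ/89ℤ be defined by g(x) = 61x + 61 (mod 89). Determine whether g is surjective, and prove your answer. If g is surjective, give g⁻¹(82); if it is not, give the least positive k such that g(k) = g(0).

66

Recall that surjectivity means every element of the codomain has a preimage under g.
Since gcd(61, 89) = 1, 61 is invertible modulo 89. Euclid's algorithm: 89 = 1·61 + 28, 61 = 2·28 + 5, 28 = 5·5 + 3, 5 = 1·3 + 2, 3 = 1·2 + 1; back-substituting gives 1 = 54·61 − 37·89, so 61⁻¹ ≡ 54 (mod 89).
For any y ∈ ℤ/89ℤ, x = 54(y − 61) mod 89 satisfies g(x) = 61·54(y − 61) + 61 ≡ y (since 61·54 ≡ 1 mod 89). So every y has a preimage.
Hence g is surjective.
Since g is surjective, we find g⁻¹(82): we need 61x ≡ 82 − 61 ≡ 21 (mod 89). Using 61⁻¹ = 54: x ≡ 54·21 = 1134 = 12·89 + 66, so x = 66.
Check: g(66) = 61·66 + 61 = 4087 = 45·89 + 82 ≡ 82 (mod 89).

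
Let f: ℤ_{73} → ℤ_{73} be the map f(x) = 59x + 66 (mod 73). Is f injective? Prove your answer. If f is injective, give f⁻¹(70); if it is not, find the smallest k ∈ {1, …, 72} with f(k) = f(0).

31

Suppose f(x_1) = f(x_2) in ℤ_{73}. Then 59x_1 + 66 ≡ 59x_2 + 66 (mod 73), so 59(x_1 − x_2) ≡ 0 (mod 73).
Since gcd(59, 73) = 1, 59 is invertible modulo 73, hence x_1 − x_2 ≡ 0 (mod 73), i.e. x_1 = x_2.
Thus f is injective.
We now compute 59⁻¹ mod 73 explicitly. Euclid's algorithm: 73 = 1·59 + 14, 59 = 4·14 + 3, 14 = 4·3 + 2, 3 = 1·2 + 1; back-substituting gives 1 = 26·59 − 21·73, so 59⁻¹ ≡ 26 (mod 73).
Since f is injective, we find f⁻¹(70): we need 59x ≡ 70 − 66 ≡ 4 (mod 73). Using 59⁻¹ = 26: x ≡ 26·4 = 104 = 1·73 + 31, so x = 31.
Check: f(31) = 59·31 + 66 = 1895 = 25·73 + 70 ≡ 70 (mod 73).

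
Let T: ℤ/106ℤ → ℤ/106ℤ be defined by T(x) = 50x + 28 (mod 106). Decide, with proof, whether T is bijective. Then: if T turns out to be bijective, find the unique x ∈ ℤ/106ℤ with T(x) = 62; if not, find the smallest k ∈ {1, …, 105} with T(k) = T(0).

We have gcd(50, 106) = 2 > 1. Taking u = 0 and v = 53: T(0) = 28 and T(53) = 50·53 + 28 = 2678 ≡ 28 (mod 106).
So T(0) = T(53) while 0 ≠ 53, therefore T is not injective, hence not bijective.
Since T is not bijective, we find the least positive k with T(k) = T(0): this means 50k ≡ 0 (mod 106), i.e. 106 ∣ 50k. Since gcd(50, 106) = 2, dividing through by 2 this holds exactly when 53 ∣ 25k, and as gcd(25, 53) = 1, exactly when 53 ∣ k.
The smallest positive such k is 53.

53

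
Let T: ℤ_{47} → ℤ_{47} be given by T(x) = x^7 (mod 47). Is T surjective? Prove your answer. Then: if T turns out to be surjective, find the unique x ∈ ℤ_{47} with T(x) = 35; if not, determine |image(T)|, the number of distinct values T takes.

Since 47 is prime, the nonzero elements of ℤ_{47} form a cyclic group of order 46.
As gcd(7, 46) = 1, raising to the 7th power is a bijection on this group: if s^7 ≡ t^7 then (st^{−1})^7 = 1, and the only element of order dividing gcd(7, 46) = 1 is 1, so s = t.
With T(0) = 0 this makes T injective on all of ℤ_{47}, hence bijective (finite equal-size domain and codomain). In particular T is surjective.
Since T is surjective, we find the preimage of 35. The inverse of x ↦ x^7 on (ℤ_{47})^× is x ↦ x^33, because 7·33 = 231 = 5·46 + 1 ≡ 1 (mod 46) and x^{46} = 1 for x ≠ 0 (Fermat). So T⁻¹(35) = 35^33 mod 47.
Repeated squaring mod 47: 35^1 ≡ 35, 35^2 ≡ 35² = 1225 ≡ 3, 35^4 ≡ 3² = 9, 35^8 ≡ 9² = 81 ≡ 34, 35^16 ≡ 34² = 1156 ≡ 28, 35^32 ≡ 28² = 784 ≡ 32. Since 33 = 32 + 1, 35^33 ≡ 32·35: 32·35 = 1120 ≡ 39. So 35^33 ≡ 39 (mod 47).
Hence T⁻¹(35) = 39.

39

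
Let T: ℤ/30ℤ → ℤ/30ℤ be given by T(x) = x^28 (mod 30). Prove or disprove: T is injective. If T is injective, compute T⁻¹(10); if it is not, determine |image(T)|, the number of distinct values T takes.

8

T(2): Repeated squaring mod 30: 2^1 ≡ 2, 2^2 ≡ 2² = 4, 2^4 ≡ 4² = 16, 2^8 ≡ 16² = 256 ≡ 16, 2^16 ≡ 16² = 256 ≡ 16. Since 28 = 16 + 8 + 4, 2^28 ≡ 16·16·16: 16·16 = 256 ≡ 16, then 16·16 = 256 ≡ 16. So 2^28 ≡ 16 (mod 30).
T(4): Repeated squaring mod 30: 4^1 ≡ 4, 4^2 ≡ 4² = 16, 4^4 ≡ 16² = 256 ≡ 16, 4^8 ≡ 16² = 256 ≡ 16, 4^16 ≡ 16² = 256 ≡ 16. Since 28 = 16 + 8 + 4, 4^28 ≡ 16·16·16: 16·16 = 256 ≡ 16, then 16·16 = 256 ≡ 16. So 4^28 ≡ 16 (mod 30).
So T(2) = T(4) = 16 while 2 ≠ 4, thus T is not injective.
Since T is not injective, we determine |image(T)|. Computing x^28 mod 30 for each x (by repeated squaring, reducing mod 30 at every step), the values T(0), T(1), …, T(29) are: 0, 1, 16, 21, 16, 25, 6, 1, 16, 21, 10, 1, 6, 1, 16, 15, 16, 1, 6, 1, 10, 21, 16, 1, 6, 25, 16, 21, 16, 1.
The distinct values are {0, 1, 6, 10, 15, 16, 21, 25}; there are 8 of them.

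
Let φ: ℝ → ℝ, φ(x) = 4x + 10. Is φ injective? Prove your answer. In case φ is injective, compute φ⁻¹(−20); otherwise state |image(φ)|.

-15/2

Suppose φ(u) = φ(v). Then 4u + 10 = 4v + 10, hence 4u = 4v, therefore u = v.
Thus φ is injective.
Since φ is injective, we compute φ⁻¹(−20) = (−20 − 10)/4 = −15/2.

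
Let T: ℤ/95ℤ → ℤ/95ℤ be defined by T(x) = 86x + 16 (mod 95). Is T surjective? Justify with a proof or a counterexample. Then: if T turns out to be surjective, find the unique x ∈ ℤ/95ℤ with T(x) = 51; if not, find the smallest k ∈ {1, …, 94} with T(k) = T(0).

Recall: T is surjective if every y in the codomain equals T(x) for some x in the domain.
Since gcd(86, 95) = 1, 86 is invertible modulo 95. Euclid's algorithm: 95 = 1·86 + 9, 86 = 9·9 + 5, 9 = 1·5 + 4, 5 = 1·4 + 1; back-substituting gives 1 = 21·86 − 19·95, so 86⁻¹ ≡ 21 (mod 95).
For any y ∈ ℤ/95ℤ, x = 21(y − 16) mod 95 satisfies T(x) = 86·21(y − 16) + 16 ≡ y (since 86·21 ≡ 1 mod 95). So every y has a preimage.
Hence T is surjective.
Since T is surjective, we find T⁻¹(51): we need 86x ≡ 51 − 16 ≡ 35 (mod 95). Using 86⁻¹ = 21: x ≡ 21·35 = 735 = 7·95 + 70, so x = 70.
Check: T(70) = 86·70 + 16 = 6036 = 63·95 + 51 ≡ 51 (mod 95).

70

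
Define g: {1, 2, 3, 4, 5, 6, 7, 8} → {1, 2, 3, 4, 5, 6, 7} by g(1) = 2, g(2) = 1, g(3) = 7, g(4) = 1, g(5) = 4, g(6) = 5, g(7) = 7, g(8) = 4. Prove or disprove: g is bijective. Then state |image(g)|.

g(2) = 1 = g(4) with 2 ≠ 4, so g is not injective, hence not bijective.
The image of g is {1, 2, 4, 5, 7}, which has 5 elements.

5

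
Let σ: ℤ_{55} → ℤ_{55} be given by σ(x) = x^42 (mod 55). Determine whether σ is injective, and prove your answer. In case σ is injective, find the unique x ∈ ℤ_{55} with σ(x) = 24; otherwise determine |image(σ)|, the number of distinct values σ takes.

σ(3): Repeated squaring mod 55: 3^1 ≡ 3, 3^2 ≡ 3² = 9, 3^4 ≡ 9² = 81 ≡ 26, 3^8 ≡ 26² = 676 ≡ 16, 3^16 ≡ 16² = 256 ≡ 36, 3^32 ≡ 36² = 1296 ≡ 31. Since 42 = 32 + 8 + 2, 3^42 ≡ 31·16·9: 31·16 = 496 ≡ 1, then 1·9 = 9. So 3^42 ≡ 9 (mod 55).
σ(8): Repeated squaring mod 55: 8^1 ≡ 8, 8^2 ≡ 8² = 64 ≡ 9, 8^4 ≡ 9² = 81 ≡ 26, 8^8 ≡ 26² = 676 ≡ 16, 8^16 ≡ 16² = 256 ≡ 36, 8^32 ≡ 36² = 1296 ≡ 31. Since 42 = 32 + 8 + 2, 8^42 ≡ 31·16·9: 31·16 = 496 ≡ 1, then 1·9 = 9. So 8^42 ≡ 9 (mod 55).
So σ(3) = σ(8) = 9 while 3 ≠ 8, hence σ is not injective.
Since σ is not injective, we determine |image(σ)|. Computing x^42 mod 55 for each x (by repeated squaring, reducing mod 55 at every step), the values σ(0), σ(1), …, σ(54) are: 0, 1, 4, 9, 16, 25, 36, 49, 9, 26, 45, 11, 34, 4, 31, 5, 36, 14, 49, 31, 15, 1, 44, 34, 26, 20, 16, 14, 14, 16, 20, 26, 34, 44, 1, 15, 31, 49, 14, 36, 5, 31, 4, 34, 11, 45, 26, 9, 49, 36, 25, 16, 9, 4, 1.
The distinct values are {0, 1, 4, 5, 9, 11, 14, 15, 16, 20, 25, 26, 31, 34, 36, 44, 45, 49}; there are 18 of them.

18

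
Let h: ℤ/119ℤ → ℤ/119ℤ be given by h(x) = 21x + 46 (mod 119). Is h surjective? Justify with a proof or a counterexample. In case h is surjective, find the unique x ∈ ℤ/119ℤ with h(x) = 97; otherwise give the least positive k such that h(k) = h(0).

Recall that surjectivity means every element of the codomain has a preimage under h.
Since gcd(21, 119) = 7, we have 21x ≡ 0 (mod 7) for all x, so h(x) ≡ 4 (mod 7).
But 0 ≢ 4 (mod 7), so 0 ∈ ℤ/119ℤ has no preimage. Thus h is not surjective.
Since h is not surjective, we find the least positive k with h(k) = h(0): this means 21k ≡ 0 (mod 119), i.e. 119 ∣ 21k. Since gcd(21, 119) = 7, dividing through by 7 this holds exactly when 17 ∣ 3k, and as gcd(3, 17) = 1, exactly when 17 ∣ k.
The smallest positive such k is 17.

17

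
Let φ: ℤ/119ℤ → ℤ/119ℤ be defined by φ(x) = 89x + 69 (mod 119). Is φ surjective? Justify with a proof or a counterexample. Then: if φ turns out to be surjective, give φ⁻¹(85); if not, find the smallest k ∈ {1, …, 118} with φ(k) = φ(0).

55

By definition, φ is surjective if every y in the codomain equals φ(x) for some x in the domain.
Since gcd(89, 119) = 1, 89 is invertible modulo 119. Euclid's algorithm: 119 = 1·89 + 30, 89 = 2·30 + 29, 30 = 1·29 + 1; back-substituting gives 1 = 115·89 − 86·119, so 89⁻¹ ≡ 115 (mod 119).
Then y ↦ 115(y − 69) is a two-sided inverse to φ, so every y ∈ ℤ/119ℤ has a preimage.
Thus φ is surjective.
Since φ is surjective, we compute φ⁻¹(85): solve 89x + 69 ≡ 85 (mod 119), i.e. 89x ≡ 16 (mod 119).
Multiplying by 89⁻¹ = 115 gives x ≡ 115·16 = 1840 = 15·119 + 55 ≡ 55 (mod 119).
Check: φ(55) = 89·55 + 69 = 4964 = 41·119 + 85 ≡ 85 (mod 119).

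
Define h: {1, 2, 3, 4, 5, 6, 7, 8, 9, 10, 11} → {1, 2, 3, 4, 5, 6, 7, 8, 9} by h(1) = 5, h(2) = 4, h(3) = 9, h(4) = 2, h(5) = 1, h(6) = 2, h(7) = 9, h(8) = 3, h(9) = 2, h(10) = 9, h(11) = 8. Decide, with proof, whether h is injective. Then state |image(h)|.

h(4) = 2 = h(6) with 4 ≠ 6, so h is not injective.
The image of h is {1, 2, 3, 4, 5, 8, 9}, which has 7 elements.

7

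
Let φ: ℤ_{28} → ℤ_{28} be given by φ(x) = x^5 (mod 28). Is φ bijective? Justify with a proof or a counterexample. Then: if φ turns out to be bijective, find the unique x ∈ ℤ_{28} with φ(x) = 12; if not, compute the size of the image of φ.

21

φ(0) = 0^5 = 0.
φ(14): Repeated squaring mod 28: 14^1 ≡ 14, 14^2 ≡ 14² = 196 ≡ 0, 14^4 ≡ 0² = 0. Since 5 = 4 + 1, 14^5 ≡ 0·14: 0·14 = 0. So 14^5 ≡ 0 (mod 28).
So φ(0) = φ(14) = 0 while 0 ≠ 14, thus φ is not injective, hence not bijective.
Since φ is not bijective, we determine |image(φ)|. Computing x^5 mod 28 for each x (by repeated squaring, reducing mod 28 at every step), the values φ(0), φ(1), …, φ(27) are: 0, 1, 4, 19, 16, 17, 20, 7, 8, 25, 12, 23, 24, 13, 0, 15, 4, 5, 16, 3, 20, 21, 8, 11, 12, 9, 24, 27.
The distinct values are {0, 1, 3, 4, 5, 7, 8, 9, 11, 12, 13, 15, 16, 17, 19, 20, 21, 23, 24, 25, 27}; there are 21 of them.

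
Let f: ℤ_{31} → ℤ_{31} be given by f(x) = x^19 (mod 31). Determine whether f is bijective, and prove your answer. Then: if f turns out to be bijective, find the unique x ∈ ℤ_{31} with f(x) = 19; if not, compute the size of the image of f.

Since 31 is prime, the nonzero elements of ℤ_{31} form a cyclic group of order 30.
As gcd(19, 30) = 1, raising to the 19th power is a bijection on this group: if x_1^19 ≡ x_2^19 then (x_1x_2^{−1})^19 = 1, and the only element of order dividing gcd(19, 30) = 1 is 1, so x_1 = x_2.
With f(0) = 0 this makes f injective on all of ℤ_{31}, hence bijective (finite equal-size domain and codomain). In particular f is bijective.
Since f is bijective, we find the preimage of 19. The inverse of x ↦ x^19 on (ℤ_{31})^× is x ↦ x^19, because 19·19 = 361 = 12·30 + 1 ≡ 1 (mod 30) and x^{30} = 1 for x ≠ 0 (Fermat). So f⁻¹(19) = 19^19 mod 31.
Repeated squaring mod 31: 19^1 ≡ 19, 19^2 ≡ 19² = 361 ≡ 20, 19^4 ≡ 20² = 400 ≡ 28, 19^8 ≡ 28² = 784 ≡ 9, 19^16 ≡ 9² = 81 ≡ 19. Since 19 = 16 + 2 + 1, 19^19 ≡ 19·20·19: 19·20 = 380 ≡ 8, then 8·19 = 152 ≡ 28. So 19^19 ≡ 28 (mod 31).
Hence f⁻¹(19) = 28.

28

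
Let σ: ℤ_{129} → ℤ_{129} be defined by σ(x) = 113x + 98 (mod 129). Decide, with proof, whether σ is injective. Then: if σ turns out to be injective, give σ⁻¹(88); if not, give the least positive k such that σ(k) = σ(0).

Recall: σ is injective when σ(s) = σ(t) forces s = t.
Suppose σ(s) = σ(t) in ℤ_{129}. Then 113s + 98 ≡ 113t + 98 (mod 129), hence 113(s − t) ≡ 0 (mod 129).
Since gcd(113, 129) = 1, 113 is invertible modulo 129, hence s − t ≡ 0 (mod 129), i.e. s = t.
Thus σ is injective.
We now compute 113⁻¹ mod 129 explicitly. Euclid's algorithm: 129 = 1·113 + 16, 113 = 7·16 + 1; back-substituting gives 1 = 8·113 − 7·129, so 113⁻¹ ≡ 8 (mod 129).
Since σ is injective, we compute σ⁻¹(88): solve 113x + 98 ≡ 88 (mod 129), i.e. 113x ≡ 119 (mod 129).
Multiplying by 113⁻¹ = 8 gives x ≡ 8·119 = 952 = 7·129 + 49 ≡ 49 (mod 129).
Check: σ(49) = 113·49 + 98 = 5635 = 43·129 + 88 ≡ 88 (mod 129).

49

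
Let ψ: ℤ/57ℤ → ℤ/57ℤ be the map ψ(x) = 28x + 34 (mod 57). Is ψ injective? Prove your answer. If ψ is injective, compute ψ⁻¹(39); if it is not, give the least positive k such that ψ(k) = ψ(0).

Recall that ψ is injective if ψ(s) = ψ(t) implies s = t.
If ψ(s) = ψ(t), then 28s ≡ 28t (mod 57). Because gcd(28, 57) = 1, we may cancel 28 to get s ≡ t (mod 57).
So ψ is injective.
We now compute 28⁻¹ mod 57 explicitly. Euclid's algorithm: 57 = 2·28 + 1; back-substituting gives 1 = 55·28 − 27·57, so 28⁻¹ ≡ 55 (mod 57).
Since ψ is injective, we find ψ⁻¹(39): we need 28x ≡ 39 − 34 ≡ 5 (mod 57). Using 28⁻¹ = 55: x ≡ 55·5 = 275 = 4·57 + 47, so x = 47.
Check: ψ(47) = 28·47 + 34 = 1350 = 23·57 + 39 ≡ 39 (mod 57).

47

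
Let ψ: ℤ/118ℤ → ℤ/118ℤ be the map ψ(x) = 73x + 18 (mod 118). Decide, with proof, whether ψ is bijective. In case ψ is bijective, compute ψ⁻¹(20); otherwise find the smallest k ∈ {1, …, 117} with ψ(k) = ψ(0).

Suppose ψ(x_1) = ψ(x_2) in ℤ/118ℤ. Then 73x_1 + 18 ≡ 73x_2 + 18 (mod 118), hence 73(x_1 − x_2) ≡ 0 (mod 118).
Since gcd(73, 118) = 1, 73 is invertible modulo 118, thus x_1 − x_2 ≡ 0 (mod 118), i.e. x_1 = x_2.
We now compute 73⁻¹ mod 118 explicitly. Euclid's algorithm: 118 = 1·73 + 45, 73 = 1·45 + 28, 45 = 1·28 + 17, 28 = 1·17 + 11, 17 = 1·11 + 6, 11 = 1·6 + 5, 6 = 1·5 + 1; back-substituting gives 1 = 97·73 − 60·118, so 73⁻¹ ≡ 97 (mod 118).
Then y ↦ 97(y − 18) is a two-sided inverse to ψ, so every y ∈ ℤ/118ℤ has a preimage.
So ψ is bijective.
Since ψ is bijective, we find ψ⁻¹(20): we need 73x ≡ 20 − 18 ≡ 2 (mod 118). Using 73⁻¹ = 97: x ≡ 97·2 = 194 = 1·118 + 76, so x = 76.
Check: ψ(76) = 73·76 + 18 = 5566 = 47·118 + 20 ≡ 20 (mod 118).

76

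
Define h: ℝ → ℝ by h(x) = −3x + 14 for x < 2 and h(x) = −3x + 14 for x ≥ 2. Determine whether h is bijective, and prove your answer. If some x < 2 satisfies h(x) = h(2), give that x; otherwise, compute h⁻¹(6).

8/3

Both pieces are strictly decreasing (slopes −3 and −3), so each is injective on its own interval.
The left piece maps (−∞, 2) onto (8, ∞); the right piece maps [2, ∞) onto (−∞, 8].
Since 8 = 8, the images partition ℝ: h is injective and surjective, hence bijective.
Because the two images are disjoint, no x < 2 has h(x) = h(2), so we compute h⁻¹(6): 6 lies in (−∞, 8], so solve −3x + 14 = 6: x = (6 − 14)/(−3) = 8/3.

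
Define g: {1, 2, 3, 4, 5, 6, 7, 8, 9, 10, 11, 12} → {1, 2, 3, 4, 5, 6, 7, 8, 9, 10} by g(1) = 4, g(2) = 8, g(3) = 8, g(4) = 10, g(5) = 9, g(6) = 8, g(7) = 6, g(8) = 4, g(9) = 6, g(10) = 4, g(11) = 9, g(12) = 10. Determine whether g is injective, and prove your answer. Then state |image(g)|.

g(2) = 8 = g(3) with 2 ≠ 3, so g is not injective.
The image of g is {4, 6, 8, 9, 10}, which has 5 elements.

5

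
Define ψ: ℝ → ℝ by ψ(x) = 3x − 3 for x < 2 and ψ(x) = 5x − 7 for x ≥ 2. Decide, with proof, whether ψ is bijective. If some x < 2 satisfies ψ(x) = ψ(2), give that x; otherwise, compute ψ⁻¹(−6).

-1

Both pieces are strictly increasing (slopes 3 and 5), so each is injective on its own interval.
The left piece maps (−∞, 2) onto (−∞, 3); the right piece maps [2, ∞) onto [3, ∞).
Since 3 = 3, the images partition ℝ: ψ is injective and surjective, hence bijective.
Because the two images are disjoint, no x < 2 has ψ(x) = ψ(2), so we compute ψ⁻¹(−6): −6 lies in (−∞, 3), so solve 3x − 3 = −6: x = (−6 + 3)/3 = −1.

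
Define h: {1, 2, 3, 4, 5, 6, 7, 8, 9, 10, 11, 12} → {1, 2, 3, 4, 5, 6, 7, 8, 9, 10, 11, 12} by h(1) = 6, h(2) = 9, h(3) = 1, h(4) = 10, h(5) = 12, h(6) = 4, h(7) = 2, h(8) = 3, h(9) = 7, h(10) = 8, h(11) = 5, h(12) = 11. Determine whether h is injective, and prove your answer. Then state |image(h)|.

The values h(1), …, h(12) are 6, 9, 1, 10, 12, 4, 2, 3, 7, 8, 5, 11 — all distinct.
So h(x_1) = h(x_2) only when x_1 = x_2, and h is injective.
The image of h is {1, 2, 3, 4, 5, 6, 7, 8, 9, 10, 11, 12}, which has 12 elements.

12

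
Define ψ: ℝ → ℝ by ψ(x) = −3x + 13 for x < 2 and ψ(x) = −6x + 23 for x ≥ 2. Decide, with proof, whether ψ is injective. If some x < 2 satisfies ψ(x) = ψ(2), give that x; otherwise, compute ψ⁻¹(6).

Both pieces are strictly decreasing (slopes −3 and −6), so each is injective on its own interval.
The left piece maps (−∞, 2) onto (7, ∞); the right piece maps [2, ∞) onto (−∞, 11].
These images overlap. In particular ψ(2) = 11 (right piece), and solving −3x + 13 = 11 on the left piece gives x = 2/3 < 2.
So ψ(2/3) = ψ(2) with 2/3 ≠ 2, and ψ is not injective. This x = 2/3 is the requested value below 2.

2/3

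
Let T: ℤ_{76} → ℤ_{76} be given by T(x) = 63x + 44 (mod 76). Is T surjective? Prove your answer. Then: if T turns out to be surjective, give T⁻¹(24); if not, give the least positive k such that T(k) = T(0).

Since gcd(63, 76) = 1, 63 is invertible modulo 76. Euclid's algorithm: 76 = 1·63 + 13, 63 = 4·13 + 11, 13 = 1·11 + 2, 11 = 5·2 + 1; back-substituting gives 1 = 35·63 − 29·76, so 63⁻¹ ≡ 35 (mod 76).
For any y ∈ ℤ_{76}, x = 35(y − 44) mod 76 satisfies T(x) = 63·35(y − 44) + 44 ≡ y (since 63·35 ≡ 1 mod 76). So every y has a preimage.
So T is surjective.
Since T is surjective, we find T⁻¹(24): we need 63x ≡ 24 − 44 ≡ 56 (mod 76). Using 63⁻¹ = 35: x ≡ 35·56 = 1960 = 25·76 + 60, so x = 60.
Check: T(60) = 63·60 + 44 = 3824 = 50·76 + 24 ≡ 24 (mod 76).

60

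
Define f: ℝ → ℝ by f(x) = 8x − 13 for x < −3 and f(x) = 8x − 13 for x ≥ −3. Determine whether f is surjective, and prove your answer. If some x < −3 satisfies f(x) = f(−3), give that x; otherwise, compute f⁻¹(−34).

Both pieces are strictly increasing (slopes 8 and 8), so each is injective on its own interval.
The left piece maps (−∞, −3) onto (−∞, −37); the right piece maps [−3, ∞) onto [−37, ∞).
These images together cover ℝ, so f is surjective.
Because the two images are disjoint, no x < −3 has f(x) = f(−3), so we compute f⁻¹(−34): −34 lies in [−37, ∞), so solve 8x − 13 = −34: x = (−34 + 13)/8 = −21/8.

-21/8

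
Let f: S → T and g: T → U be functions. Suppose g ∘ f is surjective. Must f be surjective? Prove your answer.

not surjective

No. Take S = {1, 2}, T = {1, 2, 3, 4, 5}, U = {1}, f(a) = 1 for every a ∈ S, and g(b) = 1 for every b ∈ T.
Then g ∘ f is surjective onto {1}, but 5 ∈ T has no preimage under f, so f is not surjective.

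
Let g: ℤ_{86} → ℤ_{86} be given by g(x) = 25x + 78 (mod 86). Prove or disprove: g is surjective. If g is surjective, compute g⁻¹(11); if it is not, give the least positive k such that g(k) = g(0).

Since gcd(25, 86) = 1, 25 is invertible modulo 86. Euclid's algorithm: 86 = 3·25 + 11, 25 = 2·11 + 3, 11 = 3·3 + 2, 3 = 1·2 + 1; back-substituting gives 1 = 31·25 − 9·86, so 25⁻¹ ≡ 31 (mod 86).
For any y ∈ ℤ_{86}, x = 31(y − 78) mod 86 satisfies g(x) = 25·31(y − 78) + 78 ≡ y (since 25·31 ≡ 1 mod 86). So every y has a preimage.
Thus g is surjective.
Since g is surjective, we compute g⁻¹(11): solve 25x + 78 ≡ 11 (mod 86), i.e. 25x ≡ 19 (mod 86).
Multiplying by 25⁻¹ = 31 gives x ≡ 31·19 = 589 = 6·86 + 73 ≡ 73 (mod 86).
Check: g(73) = 25·73 + 78 = 1903 = 22·86 + 11 ≡ 11 (mod 86).

73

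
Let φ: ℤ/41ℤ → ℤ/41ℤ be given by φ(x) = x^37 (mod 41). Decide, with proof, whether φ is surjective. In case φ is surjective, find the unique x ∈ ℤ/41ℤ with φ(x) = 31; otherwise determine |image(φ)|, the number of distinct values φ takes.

25

Since 41 is prime, the nonzero elements of ℤ/41ℤ form a cyclic group of order 40.
As gcd(37, 40) = 1, raising to the 37th power is a bijection on this group: if s^37 ≡ t^37 then (st^{−1})^37 = 1, and the only element of order dividing gcd(37, 40) = 1 is 1, so s = t.
With φ(0) = 0 this makes φ injective on all of ℤ/41ℤ, hence bijective (finite equal-size domain and codomain). In particular φ is surjective.
Since φ is surjective, we find the preimage of 31. The inverse of x ↦ x^37 on (ℤ/41ℤ)^× is x ↦ x^13, because 37·13 = 481 = 12·40 + 1 ≡ 1 (mod 40) and x^{40} = 1 for x ≠ 0 (Fermat). So φ⁻¹(31) = 31^13 mod 41.
Repeated squaring mod 41: 31^1 ≡ 31, 31^2 ≡ 31² = 961 ≡ 18, 31^4 ≡ 18² = 324 ≡ 37, 31^8 ≡ 37² = 1369 ≡ 16. Since 13 = 8 + 4 + 1, 31^13 ≡ 16·37·31: 16·37 = 592 ≡ 18, then 18·31 = 558 ≡ 25. So 31^13 ≡ 25 (mod 41).
Hence φ⁻¹(31) = 25.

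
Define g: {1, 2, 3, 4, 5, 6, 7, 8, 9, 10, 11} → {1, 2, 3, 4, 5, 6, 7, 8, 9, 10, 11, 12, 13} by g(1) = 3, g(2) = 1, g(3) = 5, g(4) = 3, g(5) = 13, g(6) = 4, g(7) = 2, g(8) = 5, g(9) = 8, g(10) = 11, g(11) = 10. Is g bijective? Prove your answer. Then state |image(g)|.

9

g(1) = 3 = g(4) with 1 ≠ 4, so g is not injective, hence not bijective.
The image of g is {1, 2, 3, 4, 5, 8, 10, 11, 13}, which has 9 elements.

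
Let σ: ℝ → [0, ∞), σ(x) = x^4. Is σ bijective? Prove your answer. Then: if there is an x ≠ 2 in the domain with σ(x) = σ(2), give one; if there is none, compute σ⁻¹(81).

-2

σ(2) = 16 = (−2)^4 = σ(−2) (since 4 is even), with 2 ≠ −2. So σ is not injective, hence not bijective.
For the follow-up, such an x exists: taking x = −2 ∈ ℝ gives σ(−2) = 16 = σ(2) with −2 ≠ 2.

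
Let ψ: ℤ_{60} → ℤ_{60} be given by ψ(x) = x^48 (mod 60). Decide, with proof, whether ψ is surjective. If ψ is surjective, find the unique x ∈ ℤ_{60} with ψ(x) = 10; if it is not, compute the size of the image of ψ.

8

ψ(2): Repeated squaring mod 60: 2^1 ≡ 2, 2^2 ≡ 2² = 4, 2^4 ≡ 4² = 16, 2^8 ≡ 16² = 256 ≡ 16, 2^16 ≡ 16² = 256 ≡ 16, 2^32 ≡ 16² = 256 ≡ 16. Since 48 = 32 + 16, 2^48 ≡ 16·16: 16·16 = 256 ≡ 16. So 2^48 ≡ 16 (mod 60).
ψ(4): Repeated squaring mod 60: 4^1 ≡ 4, 4^2 ≡ 4² = 16, 4^4 ≡ 16² = 256 ≡ 16, 4^8 ≡ 16² = 256 ≡ 16, 4^16 ≡ 16² = 256 ≡ 16, 4^32 ≡ 16² = 256 ≡ 16. Since 48 = 32 + 16, 4^48 ≡ 16·16: 16·16 = 256 ≡ 16. So 4^48 ≡ 16 (mod 60).
So ψ(2) = ψ(4) = 16 while 2 ≠ 4, hence ψ is not injective.
A non-injective map from the 60-element set ℤ_{60} to itself takes at most 59 distinct values, so it cannot be surjective. Hence ψ is not surjective.
Since ψ is not surjective, we determine |image(ψ)|. Computing x^48 mod 60 for each x (by repeated squaring, reducing mod 60 at every step), the values ψ(0), ψ(1), …, ψ(59) are: 0, 1, 16, 21, 16, 25, 36, 1, 16, 21, 40, 1, 36, 1, 16, 45, 16, 1, 36, 1, 40, 21, 16, 1, 36, 25, 16, 21, 16, 1, 0, 1, 16, 21, 16, 25, 36, 1, 16, 21, 40, 1, 36, 1, 16, 45, 16, 1, 36, 1, 40, 21, 16, 1, 36, 25, 16, 21, 16, 1.
The distinct values are {0, 1, 16, 21, 25, 36, 40, 45}; there are 8 of them.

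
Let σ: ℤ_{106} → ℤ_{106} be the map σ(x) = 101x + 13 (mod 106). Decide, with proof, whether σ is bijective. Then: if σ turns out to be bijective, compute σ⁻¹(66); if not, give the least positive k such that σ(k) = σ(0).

Suppose σ(a) = σ(b) in ℤ_{106}. Then 101a + 13 ≡ 101b + 13 (mod 106), hence 101(a − b) ≡ 0 (mod 106).
Since gcd(101, 106) = 1, 101 is invertible modulo 106, so a − b ≡ 0 (mod 106), i.e. a = b.
We now compute 101⁻¹ mod 106 explicitly. Euclid's algorithm: 106 = 1·101 + 5, 101 = 20·5 + 1; back-substituting gives 1 = 21·101 − 20·106, so 101⁻¹ ≡ 21 (mod 106).
For any y ∈ ℤ_{106}, x = 21(y − 13) mod 106 satisfies σ(x) = 101·21(y − 13) + 13 ≡ y (since 101·21 ≡ 1 mod 106). So every y has a preimage.
So σ is bijective.
Since σ is bijective, we compute σ⁻¹(66): solve 101x + 13 ≡ 66 (mod 106), i.e. 101x ≡ 53 (mod 106).
Multiplying by 101⁻¹ = 21 gives x ≡ 21·53 = 1113 = 10·106 + 53 ≡ 53 (mod 106).
Check: σ(53) = 101·53 + 13 = 5366 = 50·106 + 66 ≡ 66 (mod 106).

53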